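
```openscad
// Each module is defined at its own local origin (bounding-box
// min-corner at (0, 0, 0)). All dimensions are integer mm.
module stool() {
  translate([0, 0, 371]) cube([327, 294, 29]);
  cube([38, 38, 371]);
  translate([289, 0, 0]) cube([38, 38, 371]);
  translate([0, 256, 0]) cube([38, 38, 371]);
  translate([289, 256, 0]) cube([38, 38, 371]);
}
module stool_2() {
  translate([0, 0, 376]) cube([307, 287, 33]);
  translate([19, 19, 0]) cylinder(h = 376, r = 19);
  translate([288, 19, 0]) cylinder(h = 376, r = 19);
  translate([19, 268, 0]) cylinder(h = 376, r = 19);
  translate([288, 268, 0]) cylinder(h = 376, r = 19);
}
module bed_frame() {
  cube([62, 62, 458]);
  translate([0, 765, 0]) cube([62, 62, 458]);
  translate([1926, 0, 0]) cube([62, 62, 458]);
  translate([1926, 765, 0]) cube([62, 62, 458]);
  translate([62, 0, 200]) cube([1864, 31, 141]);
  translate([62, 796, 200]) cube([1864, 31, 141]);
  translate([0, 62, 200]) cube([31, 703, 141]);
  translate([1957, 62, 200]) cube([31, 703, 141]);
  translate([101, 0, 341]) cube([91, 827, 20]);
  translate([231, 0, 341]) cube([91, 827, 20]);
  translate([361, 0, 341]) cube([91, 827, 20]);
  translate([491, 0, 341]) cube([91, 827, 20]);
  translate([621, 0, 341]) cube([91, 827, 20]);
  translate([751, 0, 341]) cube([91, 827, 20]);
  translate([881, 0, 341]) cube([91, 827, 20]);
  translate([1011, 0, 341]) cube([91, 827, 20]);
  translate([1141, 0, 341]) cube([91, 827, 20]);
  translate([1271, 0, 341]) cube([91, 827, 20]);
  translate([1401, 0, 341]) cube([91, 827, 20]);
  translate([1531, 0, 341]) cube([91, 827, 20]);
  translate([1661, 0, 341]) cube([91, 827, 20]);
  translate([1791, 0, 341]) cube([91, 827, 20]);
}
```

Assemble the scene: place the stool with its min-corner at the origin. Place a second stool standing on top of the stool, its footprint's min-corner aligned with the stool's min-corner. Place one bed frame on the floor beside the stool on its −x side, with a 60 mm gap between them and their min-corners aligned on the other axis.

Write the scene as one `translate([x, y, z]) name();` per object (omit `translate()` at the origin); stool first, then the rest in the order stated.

stool();
translate([0, 0, 400]) stool_2();
translate([-2048, 0, 0]) bed_frame();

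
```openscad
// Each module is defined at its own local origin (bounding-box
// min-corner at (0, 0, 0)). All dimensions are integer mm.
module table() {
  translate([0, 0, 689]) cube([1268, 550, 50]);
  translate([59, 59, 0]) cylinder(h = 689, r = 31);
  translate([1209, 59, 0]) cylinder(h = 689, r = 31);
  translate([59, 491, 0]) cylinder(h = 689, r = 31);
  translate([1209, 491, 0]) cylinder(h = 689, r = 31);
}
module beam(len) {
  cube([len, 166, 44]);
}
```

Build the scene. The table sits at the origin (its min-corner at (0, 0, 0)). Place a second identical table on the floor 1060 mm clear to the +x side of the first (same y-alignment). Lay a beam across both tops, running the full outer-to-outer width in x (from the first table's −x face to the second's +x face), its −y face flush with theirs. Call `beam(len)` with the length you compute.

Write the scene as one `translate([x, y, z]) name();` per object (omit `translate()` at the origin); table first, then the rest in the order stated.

table();
translate([2328, 0, 0]) table();
translate([0, 0, 739]) beam(3596);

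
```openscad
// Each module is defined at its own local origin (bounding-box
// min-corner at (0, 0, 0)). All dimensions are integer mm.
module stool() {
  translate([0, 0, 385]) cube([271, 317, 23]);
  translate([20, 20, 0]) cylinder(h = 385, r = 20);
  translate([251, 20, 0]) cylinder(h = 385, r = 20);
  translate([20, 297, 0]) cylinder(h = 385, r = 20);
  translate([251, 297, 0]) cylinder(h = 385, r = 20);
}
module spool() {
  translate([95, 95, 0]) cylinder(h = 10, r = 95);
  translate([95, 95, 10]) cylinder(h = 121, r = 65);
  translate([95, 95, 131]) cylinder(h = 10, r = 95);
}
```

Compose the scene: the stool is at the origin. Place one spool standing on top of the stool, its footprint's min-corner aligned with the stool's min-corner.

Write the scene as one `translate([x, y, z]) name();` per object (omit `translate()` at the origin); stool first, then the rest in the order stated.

stool();
translate([0, 0, 408]) spool();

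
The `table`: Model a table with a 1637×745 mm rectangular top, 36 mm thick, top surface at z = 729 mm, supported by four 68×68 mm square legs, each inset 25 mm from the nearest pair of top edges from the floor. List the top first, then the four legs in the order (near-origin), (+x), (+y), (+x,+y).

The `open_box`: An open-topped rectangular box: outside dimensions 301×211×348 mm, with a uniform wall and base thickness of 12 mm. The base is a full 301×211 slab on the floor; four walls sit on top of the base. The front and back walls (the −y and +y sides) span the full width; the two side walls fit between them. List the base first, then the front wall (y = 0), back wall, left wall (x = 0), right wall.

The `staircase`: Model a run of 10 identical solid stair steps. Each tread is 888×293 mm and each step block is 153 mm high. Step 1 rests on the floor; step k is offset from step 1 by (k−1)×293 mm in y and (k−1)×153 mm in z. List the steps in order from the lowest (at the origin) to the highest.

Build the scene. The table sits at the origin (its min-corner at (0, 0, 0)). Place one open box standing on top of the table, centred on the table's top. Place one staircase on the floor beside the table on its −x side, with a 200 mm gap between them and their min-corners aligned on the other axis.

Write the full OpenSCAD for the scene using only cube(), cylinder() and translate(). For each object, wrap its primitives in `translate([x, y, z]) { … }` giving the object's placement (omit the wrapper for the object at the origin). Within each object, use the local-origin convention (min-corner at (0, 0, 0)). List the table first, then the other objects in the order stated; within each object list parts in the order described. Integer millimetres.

translate([0, 0, 693]) cube([1637, 745, 36]);
translate([25, 25, 0]) cube([68, 68, 693]);
translate([1544, 25, 0]) cube([68, 68, 693]);
translate([25, 652, 0]) cube([68, 68, 693]);
translate([1544, 652, 0]) cube([68, 68, 693]);
translate([668, 267, 729]) {
  cube([301, 211, 12]);
  translate([0, 0, 12]) cube([301, 12, 336]);
  translate([0, 199, 12]) cube([301, 12, 336]);
  translate([0, 12, 12]) cube([12, 187, 336]);
  translate([289, 12, 12]) cube([12, 187, 336]);
}
translate([-1088, 0, 0]) {
  cube([888, 293, 153]);
  translate([0, 293, 153]) cube([888, 293, 153]);
  translate([0, 586, 306]) cube([888, 293, 153]);
  translate([0, 879, 459]) cube([888, 293, 153]);
  translate([0, 1172, 612]) cube([888, 293, 153]);
  translate([0, 1465, 765]) cube([888, 293, 153]);
  translate([0, 1758, 918]) cube([888, 293, 153]);
  translate([0, 2051, 1071]) cube([888, 293, 153]);
  translate([0, 2344, 1224]) cube([888, 293, 153]);
  translate([0, 2637, 1377]) cube([888, 293, 153]);
}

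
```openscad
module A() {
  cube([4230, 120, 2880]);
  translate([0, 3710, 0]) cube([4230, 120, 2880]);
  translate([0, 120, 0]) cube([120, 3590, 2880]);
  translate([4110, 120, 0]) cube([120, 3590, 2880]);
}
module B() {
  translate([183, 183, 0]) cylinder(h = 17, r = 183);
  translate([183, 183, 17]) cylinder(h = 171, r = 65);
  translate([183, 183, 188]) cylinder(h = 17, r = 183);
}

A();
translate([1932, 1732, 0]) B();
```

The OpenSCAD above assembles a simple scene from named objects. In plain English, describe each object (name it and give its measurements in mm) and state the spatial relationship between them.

A is a box-shaped house frame (walls only): outside footprint 4230×3830 mm, wall height 2880 mm, wall thickness 120 mm. The two y-facing walls run the full x-width; the two x-facing walls fit between the inner faces of the y-facing walls.

B is a spool: two coaxial disc flanges of radius 183 mm and thickness 17 mm, joined by a core cylinder of radius 65 mm and height 171 mm. The lower flange rests on z = 0 and the three cylinders share a vertical axis.

The spool sits inside the house frame, centred.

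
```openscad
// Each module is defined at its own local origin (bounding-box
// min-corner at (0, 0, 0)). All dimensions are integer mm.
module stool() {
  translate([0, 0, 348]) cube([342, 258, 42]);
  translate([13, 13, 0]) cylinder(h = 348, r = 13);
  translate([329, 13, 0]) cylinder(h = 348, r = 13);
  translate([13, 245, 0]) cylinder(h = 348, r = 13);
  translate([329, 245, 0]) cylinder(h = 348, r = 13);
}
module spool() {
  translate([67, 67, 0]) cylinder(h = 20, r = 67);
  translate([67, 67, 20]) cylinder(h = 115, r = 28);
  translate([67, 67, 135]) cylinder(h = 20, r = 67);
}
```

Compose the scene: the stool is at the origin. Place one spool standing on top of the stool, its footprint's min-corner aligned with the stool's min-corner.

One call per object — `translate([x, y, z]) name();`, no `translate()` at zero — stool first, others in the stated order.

stool();
translate([0, 0, 390]) spool();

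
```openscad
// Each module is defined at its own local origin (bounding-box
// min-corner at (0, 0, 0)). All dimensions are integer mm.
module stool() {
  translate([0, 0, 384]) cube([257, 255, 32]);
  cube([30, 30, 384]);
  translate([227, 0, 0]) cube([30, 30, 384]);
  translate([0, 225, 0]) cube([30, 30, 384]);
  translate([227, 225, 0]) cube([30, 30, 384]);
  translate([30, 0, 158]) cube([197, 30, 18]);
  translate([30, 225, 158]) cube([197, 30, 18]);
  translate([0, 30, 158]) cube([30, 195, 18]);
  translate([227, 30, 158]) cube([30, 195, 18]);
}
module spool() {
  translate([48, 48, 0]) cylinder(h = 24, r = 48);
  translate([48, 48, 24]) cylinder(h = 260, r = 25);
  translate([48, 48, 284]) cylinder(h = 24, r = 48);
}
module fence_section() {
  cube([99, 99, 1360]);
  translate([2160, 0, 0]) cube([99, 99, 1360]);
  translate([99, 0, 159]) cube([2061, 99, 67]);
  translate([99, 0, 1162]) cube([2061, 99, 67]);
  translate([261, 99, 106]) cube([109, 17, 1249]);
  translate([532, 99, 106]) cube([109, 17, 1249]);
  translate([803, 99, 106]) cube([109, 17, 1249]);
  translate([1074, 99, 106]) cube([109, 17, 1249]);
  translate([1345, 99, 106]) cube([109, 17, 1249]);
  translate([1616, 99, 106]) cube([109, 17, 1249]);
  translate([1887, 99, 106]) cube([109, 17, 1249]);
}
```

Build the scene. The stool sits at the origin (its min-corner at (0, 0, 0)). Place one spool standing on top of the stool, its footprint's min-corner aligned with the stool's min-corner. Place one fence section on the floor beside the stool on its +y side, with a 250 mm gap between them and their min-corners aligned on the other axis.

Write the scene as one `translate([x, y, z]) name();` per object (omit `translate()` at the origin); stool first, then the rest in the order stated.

stool();
translate([0, 0, 416]) spool();
translate([0, 505, 0]) fence_section();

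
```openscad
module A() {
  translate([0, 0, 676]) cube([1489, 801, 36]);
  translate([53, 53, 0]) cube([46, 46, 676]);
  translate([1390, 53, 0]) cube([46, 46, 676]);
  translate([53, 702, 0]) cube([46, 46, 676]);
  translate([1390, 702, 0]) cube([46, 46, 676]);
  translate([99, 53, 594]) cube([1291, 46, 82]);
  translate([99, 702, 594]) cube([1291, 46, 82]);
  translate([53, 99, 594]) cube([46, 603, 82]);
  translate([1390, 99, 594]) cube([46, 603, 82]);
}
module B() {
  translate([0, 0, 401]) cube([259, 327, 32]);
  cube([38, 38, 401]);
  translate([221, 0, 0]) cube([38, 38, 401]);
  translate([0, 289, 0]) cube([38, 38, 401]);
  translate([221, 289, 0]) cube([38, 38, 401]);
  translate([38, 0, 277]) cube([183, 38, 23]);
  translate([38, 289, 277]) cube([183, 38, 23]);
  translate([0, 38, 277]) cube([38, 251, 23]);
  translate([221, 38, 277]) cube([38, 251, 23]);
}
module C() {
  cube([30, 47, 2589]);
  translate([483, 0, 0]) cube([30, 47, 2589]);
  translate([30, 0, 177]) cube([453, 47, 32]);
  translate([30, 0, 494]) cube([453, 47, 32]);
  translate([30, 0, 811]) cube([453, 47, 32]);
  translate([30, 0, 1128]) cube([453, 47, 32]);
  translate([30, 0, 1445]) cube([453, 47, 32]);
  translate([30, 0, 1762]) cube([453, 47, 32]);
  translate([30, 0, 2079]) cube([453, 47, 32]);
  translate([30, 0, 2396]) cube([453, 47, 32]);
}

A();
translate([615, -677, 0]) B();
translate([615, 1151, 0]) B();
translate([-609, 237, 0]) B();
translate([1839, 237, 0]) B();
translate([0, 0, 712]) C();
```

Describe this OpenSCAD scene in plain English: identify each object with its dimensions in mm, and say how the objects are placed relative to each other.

A is a table: top 1489 mm (x) × 801 mm (y), 36 mm thick, upper face at z = 712 mm, on four 46×46 mm square legs, each inset 53 mm from the nearest pair of top edges, running from z = 0 to the bottom of the top. Four apron rails, 46 mm thick and 82 mm tall, run between adjacent legs with their top edges flush with the underside of the top and their outer faces flush with the legs' outer faces.

B is a four-legged stool. The seat is a 259×327×32 mm slab whose top surface is at z = 433 mm; four square legs, each 38×38 mm in cross-section, run from the floor (z = 0) to the underside of the seat, each flush with a corner of the seat. Four stretchers, 38 mm wide and 23 mm tall, connect adjacent legs with their undersides at z = 277 mm, each running between the inner faces of the legs it joins and aligned with the legs' outer faces on the other axis.

C is a straight ladder. Two 30×47 mm vertical rails, 2589 mm tall, stand 513 mm apart (outside-to-outside) with their front faces coplanar on the −y side. 8 rungs, each 47 mm deep and 32 mm tall, span between the inner faces of the rails, front faces flush with the rails. The lowest rung's underside is at z = 177 mm and rungs are spaced 317 mm apart (underside to underside).

Four stools sit around the table at the −y, +y, −x, +x sides. The ladder is on top of the table.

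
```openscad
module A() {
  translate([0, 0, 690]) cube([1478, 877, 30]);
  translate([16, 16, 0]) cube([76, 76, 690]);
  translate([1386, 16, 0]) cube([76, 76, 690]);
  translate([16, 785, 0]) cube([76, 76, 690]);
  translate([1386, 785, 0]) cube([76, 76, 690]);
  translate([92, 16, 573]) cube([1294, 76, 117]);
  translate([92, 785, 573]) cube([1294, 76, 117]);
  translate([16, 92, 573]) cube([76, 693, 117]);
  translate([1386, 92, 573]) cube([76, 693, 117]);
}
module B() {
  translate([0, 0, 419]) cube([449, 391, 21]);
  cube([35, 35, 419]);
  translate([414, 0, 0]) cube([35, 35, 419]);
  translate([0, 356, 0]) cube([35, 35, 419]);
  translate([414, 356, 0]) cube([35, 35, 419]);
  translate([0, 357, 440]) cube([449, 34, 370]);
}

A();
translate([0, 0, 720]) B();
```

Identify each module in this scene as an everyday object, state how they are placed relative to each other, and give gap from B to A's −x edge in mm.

The chair's min-x is at 0; the table's min-x is 0; gap = 0 mm.

A is a table. B is a chair. The chair is on top of the table. The gap from the chair to the table's −x edge is 0 mm.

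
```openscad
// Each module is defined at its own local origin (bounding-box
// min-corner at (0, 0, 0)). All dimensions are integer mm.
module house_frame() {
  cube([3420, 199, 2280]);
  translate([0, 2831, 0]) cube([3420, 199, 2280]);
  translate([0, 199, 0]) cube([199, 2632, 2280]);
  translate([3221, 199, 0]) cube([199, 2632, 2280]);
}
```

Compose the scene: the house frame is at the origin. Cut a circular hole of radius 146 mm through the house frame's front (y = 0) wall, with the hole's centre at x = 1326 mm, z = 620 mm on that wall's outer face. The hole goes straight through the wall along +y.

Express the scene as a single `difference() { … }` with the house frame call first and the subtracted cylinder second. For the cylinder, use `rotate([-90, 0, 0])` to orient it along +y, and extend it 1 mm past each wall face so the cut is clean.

difference() {
  house_frame();
  translate([1326, -1, 620]) rotate([-90, 0, 0]) cylinder(h = 201, r = 146);
}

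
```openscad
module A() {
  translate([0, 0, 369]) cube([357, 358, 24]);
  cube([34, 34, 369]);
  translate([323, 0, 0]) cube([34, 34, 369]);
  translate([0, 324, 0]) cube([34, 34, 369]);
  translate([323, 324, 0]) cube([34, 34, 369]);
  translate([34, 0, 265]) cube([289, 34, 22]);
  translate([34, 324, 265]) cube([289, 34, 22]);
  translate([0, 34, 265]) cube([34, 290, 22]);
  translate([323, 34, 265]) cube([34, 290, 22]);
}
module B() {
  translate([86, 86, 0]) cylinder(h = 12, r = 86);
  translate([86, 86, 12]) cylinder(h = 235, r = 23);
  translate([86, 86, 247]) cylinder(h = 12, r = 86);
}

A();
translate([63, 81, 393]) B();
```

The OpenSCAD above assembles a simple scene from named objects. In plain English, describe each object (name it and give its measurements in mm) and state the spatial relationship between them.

A is a four-legged stool. The seat is a 357×358×24 mm slab whose top surface is at z = 393 mm; four square legs, each 34×34 mm in cross-section, run from the floor (z = 0) to the underside of the seat, each flush with a corner of the seat. Four stretchers, 34 mm wide and 22 mm tall, connect adjacent legs with their undersides at z = 265 mm, each running between the inner faces of the legs it joins and aligned with the legs' outer faces on the other axis.

B is a spool: two coaxial disc flanges of radius 86 mm and thickness 12 mm, joined by a core cylinder of radius 23 mm and height 235 mm. The lower flange rests on z = 0 and the three cylinders share a vertical axis.

The spool is on top of the stool.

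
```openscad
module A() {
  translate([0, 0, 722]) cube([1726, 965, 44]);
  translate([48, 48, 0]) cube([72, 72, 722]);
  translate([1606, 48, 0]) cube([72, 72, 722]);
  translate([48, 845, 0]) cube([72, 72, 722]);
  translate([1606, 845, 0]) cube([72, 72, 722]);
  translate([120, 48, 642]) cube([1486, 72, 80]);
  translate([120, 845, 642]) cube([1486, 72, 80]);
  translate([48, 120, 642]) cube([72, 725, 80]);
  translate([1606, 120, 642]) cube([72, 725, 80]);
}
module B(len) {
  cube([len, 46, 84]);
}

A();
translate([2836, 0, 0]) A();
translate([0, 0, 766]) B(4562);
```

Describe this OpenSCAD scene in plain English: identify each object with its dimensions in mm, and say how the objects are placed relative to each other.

A is a rectangular dining table. The top is 1726×965×44 mm with its upper surface at z = 766 mm. It stands on four 72×72 mm square legs, each inset 48 mm from the nearest pair of top edges, running from the floor to the underside of the top. Four apron rails, 72 mm thick and 80 mm tall, run between adjacent legs with their top edges flush with the underside of the top and their outer faces flush with the legs' outer faces.

B is a rectangular beam 4562 mm long (x), 46 mm deep (y), 84 mm thick (z).

The beam spans the tops of two tables placed 1110 mm apart, resting at z = 766 mm.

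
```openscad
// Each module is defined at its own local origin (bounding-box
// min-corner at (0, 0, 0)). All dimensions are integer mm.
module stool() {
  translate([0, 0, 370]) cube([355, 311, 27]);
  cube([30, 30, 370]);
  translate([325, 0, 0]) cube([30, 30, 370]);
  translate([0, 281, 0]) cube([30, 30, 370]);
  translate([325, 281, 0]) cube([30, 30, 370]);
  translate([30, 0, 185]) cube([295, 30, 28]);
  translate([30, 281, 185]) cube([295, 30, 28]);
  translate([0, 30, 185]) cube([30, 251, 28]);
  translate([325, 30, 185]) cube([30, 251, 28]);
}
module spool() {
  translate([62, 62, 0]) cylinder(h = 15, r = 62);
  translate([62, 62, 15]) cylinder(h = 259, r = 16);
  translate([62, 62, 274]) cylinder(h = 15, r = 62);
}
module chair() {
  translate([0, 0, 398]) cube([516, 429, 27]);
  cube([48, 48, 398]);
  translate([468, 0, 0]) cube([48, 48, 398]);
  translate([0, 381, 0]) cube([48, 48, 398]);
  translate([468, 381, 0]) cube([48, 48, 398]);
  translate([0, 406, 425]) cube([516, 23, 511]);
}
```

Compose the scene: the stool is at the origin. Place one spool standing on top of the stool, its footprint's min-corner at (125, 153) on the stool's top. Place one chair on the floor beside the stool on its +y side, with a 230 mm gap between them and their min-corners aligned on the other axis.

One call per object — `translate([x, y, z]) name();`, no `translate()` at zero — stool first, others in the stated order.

stool();
translate([125, 153, 397]) spool();
translate([0, 541, 0]) chair();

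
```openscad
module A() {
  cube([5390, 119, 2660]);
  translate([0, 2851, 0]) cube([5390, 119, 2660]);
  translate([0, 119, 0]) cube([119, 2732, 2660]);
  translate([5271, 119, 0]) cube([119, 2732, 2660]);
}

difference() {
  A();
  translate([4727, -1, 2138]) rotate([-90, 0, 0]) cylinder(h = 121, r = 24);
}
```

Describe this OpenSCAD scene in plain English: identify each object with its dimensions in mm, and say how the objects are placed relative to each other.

A is a box-shaped house frame (walls only): outside footprint 5390×2970 mm, wall height 2660 mm, wall thickness 119 mm. The two y-facing walls run the full x-width; the two x-facing walls fit between the inner faces of the y-facing walls.

The house frame has a circular hole of radius 24 mm through its front wall, centred at (x = 4727, z = 2138).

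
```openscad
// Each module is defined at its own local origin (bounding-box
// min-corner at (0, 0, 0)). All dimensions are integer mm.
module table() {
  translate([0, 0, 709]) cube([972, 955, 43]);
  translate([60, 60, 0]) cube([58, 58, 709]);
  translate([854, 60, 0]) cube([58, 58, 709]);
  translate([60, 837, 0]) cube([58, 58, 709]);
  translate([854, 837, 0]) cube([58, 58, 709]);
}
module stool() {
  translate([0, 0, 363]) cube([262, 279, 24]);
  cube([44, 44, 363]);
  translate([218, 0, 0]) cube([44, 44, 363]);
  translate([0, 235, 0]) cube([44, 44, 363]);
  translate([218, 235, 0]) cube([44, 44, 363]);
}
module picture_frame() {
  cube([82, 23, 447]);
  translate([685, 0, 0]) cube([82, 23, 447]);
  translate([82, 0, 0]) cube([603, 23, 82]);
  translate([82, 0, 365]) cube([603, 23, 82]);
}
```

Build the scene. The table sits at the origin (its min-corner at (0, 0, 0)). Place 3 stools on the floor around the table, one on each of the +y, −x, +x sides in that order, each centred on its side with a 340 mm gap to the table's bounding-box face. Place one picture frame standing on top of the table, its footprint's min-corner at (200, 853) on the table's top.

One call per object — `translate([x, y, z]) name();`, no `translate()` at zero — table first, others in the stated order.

table();
translate([355, 1295, 0]) stool();
translate([-602, 338, 0]) stool();
translate([1312, 338, 0]) stool();
translate([200, 853, 752]) picture_frame();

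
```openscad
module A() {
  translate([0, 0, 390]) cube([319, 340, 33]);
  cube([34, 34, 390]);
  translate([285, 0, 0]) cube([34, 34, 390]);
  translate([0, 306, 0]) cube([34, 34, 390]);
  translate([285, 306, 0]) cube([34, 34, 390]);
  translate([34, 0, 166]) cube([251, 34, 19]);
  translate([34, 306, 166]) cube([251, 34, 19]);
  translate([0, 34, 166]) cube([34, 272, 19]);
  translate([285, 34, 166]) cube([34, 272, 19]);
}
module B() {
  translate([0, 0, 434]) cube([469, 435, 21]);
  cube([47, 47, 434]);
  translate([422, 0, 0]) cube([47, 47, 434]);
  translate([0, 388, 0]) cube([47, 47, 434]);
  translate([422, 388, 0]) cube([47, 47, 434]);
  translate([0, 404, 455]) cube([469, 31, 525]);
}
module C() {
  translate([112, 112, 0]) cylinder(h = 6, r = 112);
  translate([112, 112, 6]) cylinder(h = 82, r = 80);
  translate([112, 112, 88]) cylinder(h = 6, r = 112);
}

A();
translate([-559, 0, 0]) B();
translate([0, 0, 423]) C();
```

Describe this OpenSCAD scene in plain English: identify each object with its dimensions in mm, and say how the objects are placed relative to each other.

A is a simple wooden stool: a rectangular seat 319 mm (x) by 340 mm (y), 33 mm thick, top face at z = 423 mm, on four square legs, each 34×34 mm in cross-section. The legs rest on z = 0, each flush with a corner of the seat. Four stretchers, 34 mm wide and 19 mm tall, connect adjacent legs with their undersides at z = 166 mm, each running between the inner faces of the legs it joins and aligned with the legs' outer faces on the other axis.

B is a chair. The seat is a 469×435×21 mm slab with its top at z = 455 mm, on four 47×47 mm corner legs (flush with the seat edges, standing on z = 0). A flat backrest 31 mm thick, 525 mm tall, spans the full seat width and rises from the seat top along its +y edge, rear face flush with the rear of the seat.

C is a spool: two coaxial disc flanges of radius 112 mm and thickness 6 mm, joined by a core cylinder of radius 80 mm and height 82 mm. The lower flange rests on z = 0 and the three cylinders share a vertical axis.

The chair is on the floor beside the stool on its −x side. The spool is on top of the stool.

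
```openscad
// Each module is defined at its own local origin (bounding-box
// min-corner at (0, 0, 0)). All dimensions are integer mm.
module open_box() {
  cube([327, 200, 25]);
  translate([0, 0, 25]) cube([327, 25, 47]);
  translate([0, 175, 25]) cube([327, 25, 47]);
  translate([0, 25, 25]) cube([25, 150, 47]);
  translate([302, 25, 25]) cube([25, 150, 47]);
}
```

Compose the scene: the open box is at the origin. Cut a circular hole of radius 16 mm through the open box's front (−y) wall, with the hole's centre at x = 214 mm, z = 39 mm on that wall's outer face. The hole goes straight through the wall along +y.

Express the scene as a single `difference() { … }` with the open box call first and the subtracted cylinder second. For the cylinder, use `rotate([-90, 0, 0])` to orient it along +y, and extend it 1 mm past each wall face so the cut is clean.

difference() {
  open_box();
  translate([214, -1, 39]) rotate([-90, 0, 0]) cylinder(h = 27, r = 16);
}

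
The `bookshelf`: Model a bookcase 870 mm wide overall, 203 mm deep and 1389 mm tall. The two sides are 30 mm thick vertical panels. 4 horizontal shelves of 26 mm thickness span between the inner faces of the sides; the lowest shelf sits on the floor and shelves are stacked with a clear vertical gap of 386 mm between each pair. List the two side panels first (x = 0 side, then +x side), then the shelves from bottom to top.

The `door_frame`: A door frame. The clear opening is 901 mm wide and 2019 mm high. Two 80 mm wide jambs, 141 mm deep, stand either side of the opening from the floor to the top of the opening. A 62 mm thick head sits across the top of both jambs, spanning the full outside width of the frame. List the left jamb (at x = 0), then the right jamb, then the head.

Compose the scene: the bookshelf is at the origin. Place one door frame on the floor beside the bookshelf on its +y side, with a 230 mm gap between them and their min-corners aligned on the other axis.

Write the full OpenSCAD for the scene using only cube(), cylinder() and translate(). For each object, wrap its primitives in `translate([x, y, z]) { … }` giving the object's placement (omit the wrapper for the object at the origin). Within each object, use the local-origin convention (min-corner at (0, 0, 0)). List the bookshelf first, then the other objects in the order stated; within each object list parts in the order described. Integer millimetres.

cube([30, 203, 1389]);
translate([840, 0, 0]) cube([30, 203, 1389]);
translate([30, 0, 0]) cube([810, 203, 26]);
translate([30, 0, 412]) cube([810, 203, 26]);
translate([30, 0, 824]) cube([810, 203, 26]);
translate([30, 0, 1236]) cube([810, 203, 26]);
translate([0, 433, 0]) {
  cube([80, 141, 2019]);
  translate([981, 0, 0]) cube([80, 141, 2019]);
  translate([0, 0, 2019]) cube([1061, 141, 62]);
}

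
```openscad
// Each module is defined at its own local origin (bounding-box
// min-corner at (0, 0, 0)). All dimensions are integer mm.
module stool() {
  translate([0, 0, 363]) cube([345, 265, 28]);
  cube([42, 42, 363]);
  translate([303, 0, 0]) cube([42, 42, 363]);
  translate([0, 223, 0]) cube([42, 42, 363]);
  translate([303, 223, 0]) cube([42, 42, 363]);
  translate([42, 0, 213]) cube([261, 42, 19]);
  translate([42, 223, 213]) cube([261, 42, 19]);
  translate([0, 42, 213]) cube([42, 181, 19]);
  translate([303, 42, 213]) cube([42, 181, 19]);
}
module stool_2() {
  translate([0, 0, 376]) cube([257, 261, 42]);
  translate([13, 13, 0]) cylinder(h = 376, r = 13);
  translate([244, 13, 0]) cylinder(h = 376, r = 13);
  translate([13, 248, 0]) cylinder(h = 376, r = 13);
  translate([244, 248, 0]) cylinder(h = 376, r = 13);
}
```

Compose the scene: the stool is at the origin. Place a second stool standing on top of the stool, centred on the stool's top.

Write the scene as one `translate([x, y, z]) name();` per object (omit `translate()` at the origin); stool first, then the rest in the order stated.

stool();
translate([44, 2, 391]) stool_2();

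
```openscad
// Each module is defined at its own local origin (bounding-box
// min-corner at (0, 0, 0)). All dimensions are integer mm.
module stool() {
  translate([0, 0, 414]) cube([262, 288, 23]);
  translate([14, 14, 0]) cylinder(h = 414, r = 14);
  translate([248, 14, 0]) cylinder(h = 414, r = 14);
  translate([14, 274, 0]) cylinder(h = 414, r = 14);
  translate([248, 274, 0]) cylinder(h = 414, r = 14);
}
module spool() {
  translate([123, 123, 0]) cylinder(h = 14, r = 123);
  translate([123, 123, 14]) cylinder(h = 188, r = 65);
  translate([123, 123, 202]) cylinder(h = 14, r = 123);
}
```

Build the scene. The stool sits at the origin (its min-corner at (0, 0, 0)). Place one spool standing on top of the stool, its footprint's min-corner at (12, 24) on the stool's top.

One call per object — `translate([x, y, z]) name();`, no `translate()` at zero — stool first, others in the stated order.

stool();
translate([12, 24, 437]) spool();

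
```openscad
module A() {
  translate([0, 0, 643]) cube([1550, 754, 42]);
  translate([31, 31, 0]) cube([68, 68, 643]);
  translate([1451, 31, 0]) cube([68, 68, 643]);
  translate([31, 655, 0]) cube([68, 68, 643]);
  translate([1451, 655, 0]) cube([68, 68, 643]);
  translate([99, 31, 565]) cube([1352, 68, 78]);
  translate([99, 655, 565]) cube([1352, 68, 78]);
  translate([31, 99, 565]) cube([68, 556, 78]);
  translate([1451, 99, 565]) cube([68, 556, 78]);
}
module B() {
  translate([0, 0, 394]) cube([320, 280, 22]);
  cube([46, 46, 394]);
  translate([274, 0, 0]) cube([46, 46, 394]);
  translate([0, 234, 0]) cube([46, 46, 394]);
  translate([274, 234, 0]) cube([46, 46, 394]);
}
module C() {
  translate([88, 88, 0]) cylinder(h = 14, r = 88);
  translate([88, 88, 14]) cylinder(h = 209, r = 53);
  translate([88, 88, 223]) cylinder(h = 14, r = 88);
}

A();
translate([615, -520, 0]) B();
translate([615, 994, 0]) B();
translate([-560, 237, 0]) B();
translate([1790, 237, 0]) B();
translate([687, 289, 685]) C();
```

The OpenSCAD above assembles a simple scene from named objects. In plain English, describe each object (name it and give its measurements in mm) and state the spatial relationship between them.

A is a table with a 1550×754 mm rectangular top, 42 mm thick, top surface at z = 685 mm, supported by four 68×68 mm square legs, each inset 31 mm from the nearest pair of top edges, running from the floor. Four apron rails, 68 mm thick and 78 mm tall, run between adjacent legs with their top edges flush with the underside of the top and their outer faces flush with the legs' outer faces.

B is a simple wooden stool: a rectangular seat 320 mm (x) by 280 mm (y), 22 mm thick, top face at z = 416 mm, on four square legs, each 46×46 mm in cross-section. The legs rest on z = 0, each flush with a corner of the seat.

C is a spool: two coaxial disc flanges of radius 88 mm and thickness 14 mm, joined by a core cylinder of radius 53 mm and height 209 mm. The lower flange rests on z = 0 and the three cylinders share a vertical axis.

Four stools sit around the table at the −y, +y, −x, +x sides. The spool is on top of the table, centred.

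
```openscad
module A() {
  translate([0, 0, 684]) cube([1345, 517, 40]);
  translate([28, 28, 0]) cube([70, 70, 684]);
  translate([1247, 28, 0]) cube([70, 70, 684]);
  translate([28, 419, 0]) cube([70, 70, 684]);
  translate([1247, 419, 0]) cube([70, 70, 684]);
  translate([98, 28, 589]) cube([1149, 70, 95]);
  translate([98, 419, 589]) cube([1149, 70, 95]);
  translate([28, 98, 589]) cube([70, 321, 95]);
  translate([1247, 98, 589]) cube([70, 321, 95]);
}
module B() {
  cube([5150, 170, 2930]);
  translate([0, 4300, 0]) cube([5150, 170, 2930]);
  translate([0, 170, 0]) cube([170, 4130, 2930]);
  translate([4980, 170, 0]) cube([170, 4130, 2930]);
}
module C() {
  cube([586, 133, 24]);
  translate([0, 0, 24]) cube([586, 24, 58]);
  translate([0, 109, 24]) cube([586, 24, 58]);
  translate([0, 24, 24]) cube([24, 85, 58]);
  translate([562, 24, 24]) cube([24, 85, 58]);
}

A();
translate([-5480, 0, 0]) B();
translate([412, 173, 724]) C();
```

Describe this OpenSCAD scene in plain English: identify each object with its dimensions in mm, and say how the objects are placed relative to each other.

A is a table with a 1345×517 mm rectangular top, 40 mm thick, top surface at z = 724 mm, supported by four 70×70 mm square legs, each inset 28 mm from the nearest pair of top edges, running from the floor. Four apron rails, 70 mm thick and 95 mm tall, run between adjacent legs with their top edges flush with the underside of the top and their outer faces flush with the legs' outer faces.

B is the wall frame of a small rectangular building: four walls, each 2930 mm tall and 170 mm thick, enclosing a footprint 5150 mm (x) by 4470 mm (y) outside-to-outside, with no floor or roof. The front and back walls (the −y and +y sides) span the full width; the two side walls fit between them.

C is an open-topped rectangular box: outside dimensions 586×133×82 mm, with a uniform wall and base thickness of 24 mm. The base is a full 586×133 slab on the floor; four walls sit on top of the base. The front and back walls (the −y and +y sides) span the full width; the two side walls fit between them.

The house frame is on the floor beside the table on its −x side. The open box is on top of the table.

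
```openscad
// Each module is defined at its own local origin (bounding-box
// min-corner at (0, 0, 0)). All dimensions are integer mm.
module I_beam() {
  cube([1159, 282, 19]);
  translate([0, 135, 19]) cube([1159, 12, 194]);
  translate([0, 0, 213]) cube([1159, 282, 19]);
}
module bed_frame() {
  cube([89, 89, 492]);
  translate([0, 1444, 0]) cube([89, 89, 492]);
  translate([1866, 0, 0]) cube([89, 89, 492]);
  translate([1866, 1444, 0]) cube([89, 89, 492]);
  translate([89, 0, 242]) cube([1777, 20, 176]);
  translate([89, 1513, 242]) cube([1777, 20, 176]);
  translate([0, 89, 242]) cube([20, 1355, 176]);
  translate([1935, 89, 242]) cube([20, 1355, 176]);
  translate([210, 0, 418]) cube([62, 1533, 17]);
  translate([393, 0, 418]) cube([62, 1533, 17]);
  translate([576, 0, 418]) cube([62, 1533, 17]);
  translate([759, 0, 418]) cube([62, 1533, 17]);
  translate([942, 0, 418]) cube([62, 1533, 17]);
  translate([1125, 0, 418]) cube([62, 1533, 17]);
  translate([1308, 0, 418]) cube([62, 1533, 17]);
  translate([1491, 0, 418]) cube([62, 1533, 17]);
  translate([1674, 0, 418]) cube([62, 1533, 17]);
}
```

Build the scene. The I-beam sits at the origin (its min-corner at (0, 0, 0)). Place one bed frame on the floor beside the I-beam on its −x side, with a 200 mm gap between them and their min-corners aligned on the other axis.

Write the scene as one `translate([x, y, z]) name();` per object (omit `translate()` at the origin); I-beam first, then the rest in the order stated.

I_beam();
translate([-2155, 0, 0]) bed_frame();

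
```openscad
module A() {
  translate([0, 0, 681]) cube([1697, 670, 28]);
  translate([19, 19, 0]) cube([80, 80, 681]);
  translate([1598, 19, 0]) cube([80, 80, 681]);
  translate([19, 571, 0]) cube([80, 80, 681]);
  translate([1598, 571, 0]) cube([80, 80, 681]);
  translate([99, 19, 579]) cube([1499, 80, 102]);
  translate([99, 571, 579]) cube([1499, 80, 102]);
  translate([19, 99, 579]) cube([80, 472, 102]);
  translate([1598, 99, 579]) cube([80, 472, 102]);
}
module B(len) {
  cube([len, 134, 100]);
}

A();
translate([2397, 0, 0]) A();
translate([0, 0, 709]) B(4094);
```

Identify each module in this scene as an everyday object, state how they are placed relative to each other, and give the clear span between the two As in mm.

Second table starts at x = 2397; first ends at x = 1697; clear span = 2397 − 1697 = 700 mm.

A is a table. B is a beam. A beam spans the tops of two tables. The clear span between the two tables is 700 mm.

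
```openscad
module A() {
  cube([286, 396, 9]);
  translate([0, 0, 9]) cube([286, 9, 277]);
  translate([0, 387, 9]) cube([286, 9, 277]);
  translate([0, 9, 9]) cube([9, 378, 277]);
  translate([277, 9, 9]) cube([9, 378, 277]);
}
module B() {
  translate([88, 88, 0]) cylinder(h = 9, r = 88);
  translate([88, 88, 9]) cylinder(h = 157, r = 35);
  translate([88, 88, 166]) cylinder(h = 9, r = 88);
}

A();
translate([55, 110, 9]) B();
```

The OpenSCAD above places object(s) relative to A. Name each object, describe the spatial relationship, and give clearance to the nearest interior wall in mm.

A is an open box. B is a spool. The spool sits inside the open box, centred. The clearance to the nearest interior wall is 46 mm.

Clearances: x = 46, y = 101; minimum 46 mm.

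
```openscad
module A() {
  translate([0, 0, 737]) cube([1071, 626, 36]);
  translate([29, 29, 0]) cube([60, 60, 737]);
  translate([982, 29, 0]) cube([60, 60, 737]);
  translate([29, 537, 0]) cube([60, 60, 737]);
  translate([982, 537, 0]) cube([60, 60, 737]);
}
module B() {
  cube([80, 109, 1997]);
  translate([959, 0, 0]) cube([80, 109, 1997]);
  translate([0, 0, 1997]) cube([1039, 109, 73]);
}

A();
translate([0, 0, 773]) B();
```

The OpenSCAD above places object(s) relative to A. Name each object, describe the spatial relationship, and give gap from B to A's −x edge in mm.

A is a table. B is a door frame. The door frame is on top of the table. The gap from the door frame to the table's −x edge is 0 mm.

The door frame's min-x is at 0; the table's min-x is 0; gap = 0 mm.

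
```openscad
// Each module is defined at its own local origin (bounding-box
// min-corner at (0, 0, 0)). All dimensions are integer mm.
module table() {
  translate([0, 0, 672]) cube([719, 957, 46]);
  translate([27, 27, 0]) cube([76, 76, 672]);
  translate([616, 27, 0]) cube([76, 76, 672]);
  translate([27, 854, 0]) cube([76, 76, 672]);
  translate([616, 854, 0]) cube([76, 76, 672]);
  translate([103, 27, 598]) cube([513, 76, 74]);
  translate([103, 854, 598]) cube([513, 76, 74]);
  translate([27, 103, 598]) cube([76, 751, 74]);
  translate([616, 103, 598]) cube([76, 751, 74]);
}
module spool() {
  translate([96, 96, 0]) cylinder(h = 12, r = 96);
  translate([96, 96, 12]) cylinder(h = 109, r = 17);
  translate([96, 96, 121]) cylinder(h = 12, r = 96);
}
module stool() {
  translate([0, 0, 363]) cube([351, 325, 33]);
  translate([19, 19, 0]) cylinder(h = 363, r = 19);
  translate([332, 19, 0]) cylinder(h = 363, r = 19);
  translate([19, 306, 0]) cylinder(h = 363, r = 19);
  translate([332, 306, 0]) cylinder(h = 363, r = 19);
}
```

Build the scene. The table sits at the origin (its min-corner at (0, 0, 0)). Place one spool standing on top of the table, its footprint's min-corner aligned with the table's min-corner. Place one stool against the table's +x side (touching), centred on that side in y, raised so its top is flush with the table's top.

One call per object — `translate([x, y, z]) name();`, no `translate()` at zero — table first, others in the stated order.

table();
translate([0, 0, 718]) spool();
translate([719, 316, 322]) stool();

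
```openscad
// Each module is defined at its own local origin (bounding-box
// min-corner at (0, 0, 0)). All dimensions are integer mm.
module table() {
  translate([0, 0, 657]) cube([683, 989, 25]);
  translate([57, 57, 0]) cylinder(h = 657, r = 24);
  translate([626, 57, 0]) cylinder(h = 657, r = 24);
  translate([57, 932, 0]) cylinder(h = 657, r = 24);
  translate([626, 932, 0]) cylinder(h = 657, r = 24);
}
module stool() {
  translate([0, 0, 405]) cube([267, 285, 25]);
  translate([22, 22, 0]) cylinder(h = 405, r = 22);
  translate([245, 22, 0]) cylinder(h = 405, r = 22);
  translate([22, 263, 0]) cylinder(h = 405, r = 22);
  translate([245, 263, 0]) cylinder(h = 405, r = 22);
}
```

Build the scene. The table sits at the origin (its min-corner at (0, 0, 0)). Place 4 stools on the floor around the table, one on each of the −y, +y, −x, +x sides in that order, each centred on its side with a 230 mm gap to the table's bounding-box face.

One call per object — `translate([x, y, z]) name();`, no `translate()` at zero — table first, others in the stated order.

table();
translate([208, -515, 0]) stool();
translate([208, 1219, 0]) stool();
translate([-497, 352, 0]) stool();
translate([913, 352, 0]) stool();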